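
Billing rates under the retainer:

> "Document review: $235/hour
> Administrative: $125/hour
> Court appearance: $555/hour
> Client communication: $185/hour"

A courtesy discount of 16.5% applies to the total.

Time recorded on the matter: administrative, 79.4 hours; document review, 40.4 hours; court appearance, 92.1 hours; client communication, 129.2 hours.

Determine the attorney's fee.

Document review: 40.4 × $235 = $9,494.00
Administrative: 79.4 × $125 = $9,925.00
Court appearance: 92.1 × $555 = $51,115.50
Client communication: 129.2 × $185 = $23,902.00
Subtotal: $94,436.50
Less 16.5% discount: −$15,582.02
Total: $94,436.50 − $15,582.02 = $78,854.48

$78,854.48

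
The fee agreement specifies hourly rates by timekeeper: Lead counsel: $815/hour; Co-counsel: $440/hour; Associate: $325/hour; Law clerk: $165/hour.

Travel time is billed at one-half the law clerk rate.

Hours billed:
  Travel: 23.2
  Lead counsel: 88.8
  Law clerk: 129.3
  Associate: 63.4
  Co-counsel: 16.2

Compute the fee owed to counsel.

$123,353.50

Lead counsel: 88.8 × $815 = $72,372.00
Co-counsel: 16.2 × $440 = $7,128.00
Associate: 63.4 × $325 = $20,605.00
Law clerk: 129.3 × $165 = $21,334.50
Subtotal: $72,372.00 + $7,128.00 + $20,605.00 + $21,334.50 = $121,439.50
Travel: 23.2 × ($165 ÷ 2) = 23.2 × $82.50 = $1,914.00
Total: $121,439.50 + $1,914.00 = $123,353.50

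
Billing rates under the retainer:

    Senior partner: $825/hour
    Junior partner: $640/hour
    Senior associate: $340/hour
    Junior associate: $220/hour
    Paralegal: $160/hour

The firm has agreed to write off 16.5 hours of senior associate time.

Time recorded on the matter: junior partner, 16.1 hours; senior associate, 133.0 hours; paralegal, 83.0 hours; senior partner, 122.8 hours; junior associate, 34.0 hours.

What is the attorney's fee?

$171,984.00

Senior partner: 122.8 × $825 = $101,310.00
Junior partner: 16.1 × $640 = $10,304.00
Senior associate: 133.0 × $340 = $45,220.00
Junior associate: 34.0 × $220 = $7,480.00
Paralegal: 83.0 × $160 = $13,280.00
Subtotal: $177,594.00
Write-off: 16.5 × $340 = $5,610.00
Total: $177,594.00 − $5,610.00 = $171,984.00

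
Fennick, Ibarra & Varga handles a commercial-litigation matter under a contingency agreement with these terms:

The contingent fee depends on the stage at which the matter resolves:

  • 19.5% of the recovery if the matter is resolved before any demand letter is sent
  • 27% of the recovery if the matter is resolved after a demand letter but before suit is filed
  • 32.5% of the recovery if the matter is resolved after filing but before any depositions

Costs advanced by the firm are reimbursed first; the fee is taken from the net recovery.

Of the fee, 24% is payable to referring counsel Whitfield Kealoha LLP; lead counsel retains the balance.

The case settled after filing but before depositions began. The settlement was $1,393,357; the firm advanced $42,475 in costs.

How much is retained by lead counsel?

$333,667.85

Fee base (net of costs): $1,393,357 − $42,475 = $1,350,882
The matter settled after filing but before depositions began, so the 32.5% rate applies.
$1,350,882 × 32.5% = $439,036.65
Referral share: 24% of $439,036.65 = $105,368.80; lead counsel retains $439,036.65 − $105,368.80 = $333,667.85.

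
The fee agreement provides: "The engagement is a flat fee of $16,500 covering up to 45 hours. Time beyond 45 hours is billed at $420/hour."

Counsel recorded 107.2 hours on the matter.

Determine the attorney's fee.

$42,624.00

Flat fee: $16,500.00
Excess hours: 107.2 − 45 = 62.2
Overrun: 62.2 × $420 = $26,124.00
Total: $16,500.00 + $26,124.00 = $42,624.00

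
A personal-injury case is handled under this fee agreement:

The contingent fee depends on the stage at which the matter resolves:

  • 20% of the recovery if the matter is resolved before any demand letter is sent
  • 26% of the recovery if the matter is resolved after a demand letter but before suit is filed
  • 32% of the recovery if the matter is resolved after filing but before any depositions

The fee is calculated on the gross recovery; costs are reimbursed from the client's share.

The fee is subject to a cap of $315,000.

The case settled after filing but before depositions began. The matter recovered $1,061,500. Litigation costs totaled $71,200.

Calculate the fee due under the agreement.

Fee base is the gross recovery, $1,061,500; costs are reimbursed separately.
The matter settled after filing but before depositions began, so the 32% rate applies.
$1,061,500 × 32% = $339,680.00
$339,680.00 exceeds the $315,000 cap, so the fee is capped at $315,000.00.

$315,000.00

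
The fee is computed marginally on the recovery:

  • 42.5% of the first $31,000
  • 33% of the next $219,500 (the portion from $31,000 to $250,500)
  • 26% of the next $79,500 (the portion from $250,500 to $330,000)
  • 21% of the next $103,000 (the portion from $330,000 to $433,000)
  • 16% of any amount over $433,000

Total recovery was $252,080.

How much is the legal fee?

First $31,000 at 42.5% = $13,175.00
Next $219,500 at 33% = $72,435.00
Remaining $1,580 at 26% = $410.80
Fee: $13,175.00 + $72,435.00 + $410.80 = $86,020.80

$86,020.80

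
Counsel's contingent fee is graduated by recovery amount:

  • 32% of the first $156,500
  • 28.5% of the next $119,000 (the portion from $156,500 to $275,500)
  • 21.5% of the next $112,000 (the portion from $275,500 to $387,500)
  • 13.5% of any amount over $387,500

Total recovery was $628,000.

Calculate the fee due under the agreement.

$140,542.50

First $156,500 at 32% = $50,080.00
Next $119,000 at 28.5% = $33,915.00
Next $112,000 at 21.5% = $24,080.00
Remaining $240,500 at 13.5% = $32,467.50
Fee: $50,080.00 + $33,915.00 + $24,080.00 + $32,467.50 = $140,542.50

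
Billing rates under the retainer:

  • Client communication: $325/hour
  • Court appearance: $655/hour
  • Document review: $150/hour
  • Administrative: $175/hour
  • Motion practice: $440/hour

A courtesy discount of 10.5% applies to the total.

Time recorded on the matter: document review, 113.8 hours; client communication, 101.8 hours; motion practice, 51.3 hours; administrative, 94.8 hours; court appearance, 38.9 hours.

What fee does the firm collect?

Client communication: 101.8 × $325 = $33,085.00
Court appearance: 38.9 × $655 = $25,479.50
Document review: 113.8 × $150 = $17,070.00
Administrative: 94.8 × $175 = $16,590.00
Motion practice: 51.3 × $440 = $22,572.00
Subtotal: $114,796.50
Less 10.5% discount: −$12,053.63
Total: $114,796.50 − $12,053.63 = $102,742.87

$102,742.87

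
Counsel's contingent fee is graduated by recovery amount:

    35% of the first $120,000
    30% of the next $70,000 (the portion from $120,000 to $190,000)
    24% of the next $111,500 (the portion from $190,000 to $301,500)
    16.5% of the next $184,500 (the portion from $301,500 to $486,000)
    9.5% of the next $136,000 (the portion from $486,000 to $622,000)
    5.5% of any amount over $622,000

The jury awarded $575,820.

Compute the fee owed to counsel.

$128,735.40

First $120,000 at 35% = $42,000.00
Next $70,000 at 30% = $21,000.00
Next $111,500 at 24% = $26,760.00
Next $184,500 at 16.5% = $30,442.50
Remaining $89,820 at 9.5% = $8,532.90
Fee: $42,000.00 + $21,000.00 + $26,760.00 + $30,442.50 + $8,532.90 = $128,735.40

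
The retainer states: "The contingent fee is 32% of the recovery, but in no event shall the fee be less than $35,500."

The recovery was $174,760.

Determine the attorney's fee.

$55,923.20

32% of $174,760 = $55,923.20
That exceeds the $35,500 minimum.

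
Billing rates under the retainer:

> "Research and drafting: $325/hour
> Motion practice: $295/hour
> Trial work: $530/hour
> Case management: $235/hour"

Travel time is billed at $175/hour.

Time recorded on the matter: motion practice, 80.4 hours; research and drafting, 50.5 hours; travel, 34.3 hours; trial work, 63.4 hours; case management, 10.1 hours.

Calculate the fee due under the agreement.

Research and drafting: 50.5 × $325 = $16,412.50
Motion practice: 80.4 × $295 = $23,718.00
Trial work: 63.4 × $530 = $33,602.00
Case management: 10.1 × $235 = $2,373.50
Subtotal: $16,412.50 + $23,718.00 + $33,602.00 + $2,373.50 = $76,106.00
Travel: 34.3 × $175 = $6,002.50
Total: $76,106.00 + $6,002.50 = $82,108.50

$82,108.50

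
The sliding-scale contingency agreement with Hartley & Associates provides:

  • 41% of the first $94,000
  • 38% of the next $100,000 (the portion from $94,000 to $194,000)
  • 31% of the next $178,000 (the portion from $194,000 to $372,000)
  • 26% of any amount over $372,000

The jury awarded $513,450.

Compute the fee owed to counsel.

First $94,000 at 41% = $38,540.00
Next $100,000 at 38% = $38,000.00
Next $178,000 at 31% = $55,180.00
Remaining $141,450 at 26% = $36,777.00
Fee: $38,540.00 + $38,000.00 + $55,180.00 + $36,777.00 = $168,497.00

$168,497.00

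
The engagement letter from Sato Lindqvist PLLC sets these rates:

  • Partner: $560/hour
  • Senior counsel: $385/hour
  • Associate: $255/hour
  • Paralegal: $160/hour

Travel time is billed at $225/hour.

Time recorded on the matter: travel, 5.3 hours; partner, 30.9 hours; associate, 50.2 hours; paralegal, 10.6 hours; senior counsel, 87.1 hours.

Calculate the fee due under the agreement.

$66,527.00

Partner: 30.9 × $560 = $17,304.00
Senior counsel: 87.1 × $385 = $33,533.50
Associate: 50.2 × $255 = $12,801.00
Paralegal: 10.6 × $160 = $1,696.00
Subtotal: $17,304.00 + $33,533.50 + $12,801.00 + $1,696.00 = $65,334.50
Travel: 5.3 × $225 = $1,192.50
Total: $65,334.50 + $1,192.50 = $66,527.00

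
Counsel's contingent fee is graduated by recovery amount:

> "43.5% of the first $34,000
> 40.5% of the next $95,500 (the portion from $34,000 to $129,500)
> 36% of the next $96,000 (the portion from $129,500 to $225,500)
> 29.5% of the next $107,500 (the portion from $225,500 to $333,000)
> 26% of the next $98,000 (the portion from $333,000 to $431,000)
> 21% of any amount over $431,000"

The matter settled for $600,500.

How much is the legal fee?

$180,815.00

First $34,000 at 43.5% = $14,790.00
Next $95,500 at 40.5% = $38,677.50
Next $96,000 at 36% = $34,560.00
Next $107,500 at 29.5% = $31,712.50
Next $98,000 at 26% = $25,480.00
Remaining $169,500 at 21% = $35,595.00
Fee: $14,790.00 + $38,677.50 + $34,560.00 + $31,712.50 + $25,480.00 + $35,595.00 = $180,815.00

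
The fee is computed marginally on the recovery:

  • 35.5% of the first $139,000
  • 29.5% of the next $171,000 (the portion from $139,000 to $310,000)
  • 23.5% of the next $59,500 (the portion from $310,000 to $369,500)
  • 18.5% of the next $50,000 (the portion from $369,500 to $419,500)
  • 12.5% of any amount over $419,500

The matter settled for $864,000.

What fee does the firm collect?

First $139,000 at 35.5% = $49,345.00
Next $171,000 at 29.5% = $50,445.00
Next $59,500 at 23.5% = $13,982.50
Next $50,000 at 18.5% = $9,250.00
Remaining $444,500 at 12.5% = $55,562.50
Fee: $49,345.00 + $50,445.00 + $13,982.50 + $9,250.00 + $55,562.50 = $178,585.00

$178,585.00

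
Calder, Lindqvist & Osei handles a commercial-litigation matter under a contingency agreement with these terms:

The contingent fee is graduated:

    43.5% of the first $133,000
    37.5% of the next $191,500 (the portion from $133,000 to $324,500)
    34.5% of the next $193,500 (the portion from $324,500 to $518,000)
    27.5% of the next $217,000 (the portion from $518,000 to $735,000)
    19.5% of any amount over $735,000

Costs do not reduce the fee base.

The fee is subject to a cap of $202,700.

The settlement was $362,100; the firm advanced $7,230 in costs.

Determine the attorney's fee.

Fee base is the gross recovery, $362,100; costs are reimbursed separately.
First $133,000 at 43.5% = $57,855.00
Next $191,500 at 37.5% = $71,812.50
Remaining $37,600 at 34.5% = $12,972.00
Fee: $57,855.00 + $71,812.50 + $12,972.00 = $142,639.50
$142,639.50 is under the $202,700 cap.

$142,639.50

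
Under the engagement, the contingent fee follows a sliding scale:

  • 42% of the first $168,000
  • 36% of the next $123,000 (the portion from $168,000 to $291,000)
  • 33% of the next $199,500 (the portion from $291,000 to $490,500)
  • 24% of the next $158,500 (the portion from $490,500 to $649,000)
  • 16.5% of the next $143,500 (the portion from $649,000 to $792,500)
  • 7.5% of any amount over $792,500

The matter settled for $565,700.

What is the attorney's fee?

First $168,000 at 42% = $70,560.00
Next $123,000 at 36% = $44,280.00
Next $199,500 at 33% = $65,835.00
Remaining $75,200 at 24% = $18,048.00
Fee: $70,560.00 + $44,280.00 + $65,835.00 + $18,048.00 = $198,723.00

$198,723.00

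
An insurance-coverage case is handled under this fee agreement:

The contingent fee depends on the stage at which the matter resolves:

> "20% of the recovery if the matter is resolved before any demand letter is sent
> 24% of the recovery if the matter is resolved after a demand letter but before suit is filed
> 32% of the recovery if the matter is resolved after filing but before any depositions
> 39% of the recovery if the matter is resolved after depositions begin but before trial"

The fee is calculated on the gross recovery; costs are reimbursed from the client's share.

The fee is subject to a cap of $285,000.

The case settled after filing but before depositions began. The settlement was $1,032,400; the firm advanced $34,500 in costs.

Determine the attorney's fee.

Fee base is the gross recovery, $1,032,400; costs are reimbursed separately.
The matter settled after filing but before depositions began, so the 32% rate applies.
$1,032,400 × 32% = $330,368.00
$330,368.00 exceeds the $285,000 cap, so the fee is capped at $285,000.00.

$285,000.00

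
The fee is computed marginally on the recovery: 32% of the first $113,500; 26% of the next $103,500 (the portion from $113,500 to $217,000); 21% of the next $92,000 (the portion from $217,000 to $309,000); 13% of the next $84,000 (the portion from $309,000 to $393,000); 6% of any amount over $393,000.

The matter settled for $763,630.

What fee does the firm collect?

First $113,500 at 32% = $36,320.00
Next $103,500 at 26% = $26,910.00
Next $92,000 at 21% = $19,320.00
Next $84,000 at 13% = $10,920.00
Remaining $370,630 at 6% = $22,237.80
Fee: $36,320.00 + $26,910.00 + $19,320.00 + $10,920.00 + $22,237.80 = $115,707.80

$115,707.80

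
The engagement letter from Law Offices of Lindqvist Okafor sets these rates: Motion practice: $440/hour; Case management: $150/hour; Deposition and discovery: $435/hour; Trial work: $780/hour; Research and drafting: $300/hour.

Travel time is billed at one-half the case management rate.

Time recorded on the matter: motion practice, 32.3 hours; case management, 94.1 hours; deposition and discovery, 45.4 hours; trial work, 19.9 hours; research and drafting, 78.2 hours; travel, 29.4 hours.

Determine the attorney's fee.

$89,263.00

Motion practice: 32.3 × $440 = $14,212.00
Case management: 94.1 × $150 = $14,115.00
Deposition and discovery: 45.4 × $435 = $19,749.00
Trial work: 19.9 × $780 = $15,522.00
Research and drafting: 78.2 × $300 = $23,460.00
Subtotal: $14,212.00 + $14,115.00 + $19,749.00 + $15,522.00 + $23,460.00 = $87,058.00
Travel: 29.4 × ($150 ÷ 2) = 29.4 × $75.00 = $2,205.00
Total: $87,058.00 + $2,205.00 = $89,263.00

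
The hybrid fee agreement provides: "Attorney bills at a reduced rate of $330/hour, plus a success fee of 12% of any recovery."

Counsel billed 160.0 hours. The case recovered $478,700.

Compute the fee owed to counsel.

$110,244.00

Hourly: 160.0 × $330 = $52,800.00
Success fee: 12% of $478,700 = $57,444.00
Total: $52,800.00 + $57,444.00 = $110,244.00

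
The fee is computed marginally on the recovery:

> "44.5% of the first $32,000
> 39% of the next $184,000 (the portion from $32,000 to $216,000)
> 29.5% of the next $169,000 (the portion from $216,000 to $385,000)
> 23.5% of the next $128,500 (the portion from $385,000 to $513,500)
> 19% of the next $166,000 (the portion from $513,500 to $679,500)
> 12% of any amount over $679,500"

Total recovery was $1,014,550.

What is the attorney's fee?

First $32,000 at 44.5% = $14,240.00
Next $184,000 at 39% = $71,760.00
Next $169,000 at 29.5% = $49,855.00
Next $128,500 at 23.5% = $30,197.50
Next $166,000 at 19% = $31,540.00
Remaining $335,050 at 12% = $40,206.00
Fee: $14,240.00 + $71,760.00 + $49,855.00 + $30,197.50 + $31,540.00 + $40,206.00 = $237,798.50

$237,798.50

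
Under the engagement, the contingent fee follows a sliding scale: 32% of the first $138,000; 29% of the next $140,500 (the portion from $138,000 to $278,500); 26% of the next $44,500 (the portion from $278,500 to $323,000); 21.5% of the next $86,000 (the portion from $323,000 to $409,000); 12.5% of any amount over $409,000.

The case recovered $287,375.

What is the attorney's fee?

First $138,000 at 32% = $44,160.00
Next $140,500 at 29% = $40,745.00
Remaining $8,875 at 26% = $2,307.50
Fee: $44,160.00 + $40,745.00 + $2,307.50 = $87,212.50

$87,212.50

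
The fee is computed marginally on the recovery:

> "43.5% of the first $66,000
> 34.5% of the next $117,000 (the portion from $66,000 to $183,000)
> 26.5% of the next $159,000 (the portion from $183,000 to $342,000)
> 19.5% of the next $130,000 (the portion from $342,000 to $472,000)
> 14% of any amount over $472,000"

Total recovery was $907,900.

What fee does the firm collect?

First $66,000 at 43.5% = $28,710.00
Next $117,000 at 34.5% = $40,365.00
Next $159,000 at 26.5% = $42,135.00
Next $130,000 at 19.5% = $25,350.00
Remaining $435,900 at 14% = $61,026.00
Fee: $28,710.00 + $40,365.00 + $42,135.00 + $25,350.00 + $61,026.00 = $197,586.00

$197,586.00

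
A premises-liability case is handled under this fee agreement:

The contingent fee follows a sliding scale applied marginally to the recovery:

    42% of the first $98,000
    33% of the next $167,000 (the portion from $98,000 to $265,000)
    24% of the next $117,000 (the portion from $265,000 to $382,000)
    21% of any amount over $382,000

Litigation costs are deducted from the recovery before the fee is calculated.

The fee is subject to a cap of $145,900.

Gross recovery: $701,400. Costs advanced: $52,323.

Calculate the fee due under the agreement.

Fee base (net of costs): $701,400 − $52,323 = $649,077
First $98,000 at 42% = $41,160.00
Next $167,000 at 33% = $55,110.00
Next $117,000 at 24% = $28,080.00
Remaining $267,077 at 21% = $56,086.17
Fee: $41,160.00 + $55,110.00 + $28,080.00 + $56,086.17 = $180,436.17
$180,436.17 exceeds the $145,900 cap, so the fee is capped at $145,900.00.

$145,900.00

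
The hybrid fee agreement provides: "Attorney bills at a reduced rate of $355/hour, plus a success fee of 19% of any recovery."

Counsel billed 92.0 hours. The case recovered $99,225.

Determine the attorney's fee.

$51,512.75

Hourly: 92.0 × $355 = $32,660.00
Success fee: 19% of $99,225 = $18,852.75
Total: $32,660.00 + $18,852.75 = $51,512.75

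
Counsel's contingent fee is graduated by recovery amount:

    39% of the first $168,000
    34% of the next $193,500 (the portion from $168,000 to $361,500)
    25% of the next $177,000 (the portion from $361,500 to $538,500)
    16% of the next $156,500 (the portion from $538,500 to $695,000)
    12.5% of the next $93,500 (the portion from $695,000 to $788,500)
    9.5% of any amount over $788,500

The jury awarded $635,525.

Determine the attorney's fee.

First $168,000 at 39% = $65,520.00
Next $193,500 at 34% = $65,790.00
Next $177,000 at 25% = $44,250.00
Remaining $97,025 at 16% = $15,524.00
Fee: $65,520.00 + $65,790.00 + $44,250.00 + $15,524.00 = $191,084.00

$191,084.00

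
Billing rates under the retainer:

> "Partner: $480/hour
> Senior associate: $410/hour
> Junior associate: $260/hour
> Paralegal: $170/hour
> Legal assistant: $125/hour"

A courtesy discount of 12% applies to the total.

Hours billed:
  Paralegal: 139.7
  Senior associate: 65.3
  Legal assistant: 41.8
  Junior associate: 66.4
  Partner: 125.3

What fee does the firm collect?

$117,176.40

Partner: 125.3 × $480 = $60,144.00
Senior associate: 65.3 × $410 = $26,773.00
Junior associate: 66.4 × $260 = $17,264.00
Paralegal: 139.7 × $170 = $23,749.00
Legal assistant: 41.8 × $125 = $5,225.00
Subtotal: $133,155.00
Less 12% discount: −$15,978.60
Total: $133,155.00 − $15,978.60 = $117,176.40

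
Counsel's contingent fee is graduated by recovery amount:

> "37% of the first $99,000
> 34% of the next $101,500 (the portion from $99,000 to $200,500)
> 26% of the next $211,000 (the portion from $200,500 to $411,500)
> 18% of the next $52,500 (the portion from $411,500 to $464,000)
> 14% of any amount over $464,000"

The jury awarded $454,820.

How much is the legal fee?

$133,797.60

First $99,000 at 37% = $36,630.00
Next $101,500 at 34% = $34,510.00
Next $211,000 at 26% = $54,860.00
Remaining $43,320 at 18% = $7,797.60
Fee: $36,630.00 + $34,510.00 + $54,860.00 + $7,797.60 = $133,797.60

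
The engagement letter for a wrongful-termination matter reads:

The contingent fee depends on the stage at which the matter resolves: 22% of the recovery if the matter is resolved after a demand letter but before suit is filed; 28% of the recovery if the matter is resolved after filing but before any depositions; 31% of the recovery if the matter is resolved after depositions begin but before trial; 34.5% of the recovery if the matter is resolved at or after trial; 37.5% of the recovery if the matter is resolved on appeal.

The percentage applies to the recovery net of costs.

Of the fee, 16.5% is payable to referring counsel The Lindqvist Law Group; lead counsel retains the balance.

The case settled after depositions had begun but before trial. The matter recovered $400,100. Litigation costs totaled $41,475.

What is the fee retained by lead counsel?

$92,830.08

Fee base (net of costs): $400,100 − $41,475 = $358,625
The matter settled after depositions had begun but before trial, so the 31% rate applies.
$358,625 × 31% = $111,173.75
Referral share: 16.5% of $111,173.75 = $18,343.67; lead counsel retains $111,173.75 − $18,343.67 = $92,830.08.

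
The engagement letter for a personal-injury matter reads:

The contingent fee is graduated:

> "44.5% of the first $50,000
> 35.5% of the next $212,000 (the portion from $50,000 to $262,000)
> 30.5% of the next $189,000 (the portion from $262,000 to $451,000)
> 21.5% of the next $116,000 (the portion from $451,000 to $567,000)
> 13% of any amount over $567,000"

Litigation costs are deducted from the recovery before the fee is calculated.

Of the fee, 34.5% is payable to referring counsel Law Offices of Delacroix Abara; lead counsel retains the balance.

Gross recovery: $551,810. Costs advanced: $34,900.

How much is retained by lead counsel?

Fee base (net of costs): $551,810 − $34,900 = $516,910
First $50,000 at 44.5% = $22,250.00
Next $212,000 at 35.5% = $75,260.00
Next $189,000 at 30.5% = $57,645.00
Remaining $65,910 at 21.5% = $14,170.65
Fee: $22,250.00 + $75,260.00 + $57,645.00 + $14,170.65 = $169,325.65
Referral share: 34.5% of $169,325.65 = $58,417.35; lead counsel retains $169,325.65 − $58,417.35 = $110,908.30.

$110,908.30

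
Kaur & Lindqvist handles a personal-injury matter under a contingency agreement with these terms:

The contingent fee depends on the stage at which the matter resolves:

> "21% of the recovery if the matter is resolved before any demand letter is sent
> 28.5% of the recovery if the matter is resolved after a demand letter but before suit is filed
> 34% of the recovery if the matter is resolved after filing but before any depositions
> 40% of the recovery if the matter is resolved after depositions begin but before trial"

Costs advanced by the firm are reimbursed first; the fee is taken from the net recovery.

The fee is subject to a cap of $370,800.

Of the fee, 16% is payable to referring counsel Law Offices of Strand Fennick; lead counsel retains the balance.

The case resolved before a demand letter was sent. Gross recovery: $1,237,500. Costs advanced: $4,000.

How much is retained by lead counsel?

Fee base (net of costs): $1,237,500 − $4,000 = $1,233,500
The matter resolved before a demand letter was sent, so the 21% rate applies.
$1,233,500 × 21% = $259,035.00
$259,035.00 is under the $370,800 cap.
Referral share: 16% of $259,035.00 = $41,445.60; lead counsel retains $259,035.00 − $41,445.60 = $217,589.40.

$217,589.40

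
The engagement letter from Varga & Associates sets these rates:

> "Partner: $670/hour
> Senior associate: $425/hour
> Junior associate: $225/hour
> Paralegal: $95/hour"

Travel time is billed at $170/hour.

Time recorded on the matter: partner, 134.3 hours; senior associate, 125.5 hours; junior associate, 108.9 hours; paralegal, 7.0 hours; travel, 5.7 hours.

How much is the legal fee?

$169,455.00

Partner: 134.3 × $670 = $89,981.00
Senior associate: 125.5 × $425 = $53,337.50
Junior associate: 108.9 × $225 = $24,502.50
Paralegal: 7.0 × $95 = $665.00
Subtotal: $89,981.00 + $53,337.50 + $24,502.50 + $665.00 = $168,486.00
Travel: 5.7 × $170 = $969.00
Total: $168,486.00 + $969.00 = $169,455.00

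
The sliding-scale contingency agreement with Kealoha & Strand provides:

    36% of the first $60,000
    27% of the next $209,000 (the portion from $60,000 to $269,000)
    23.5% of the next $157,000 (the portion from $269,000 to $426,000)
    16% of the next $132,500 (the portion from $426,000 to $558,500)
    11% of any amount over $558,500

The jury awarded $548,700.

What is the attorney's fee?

$134,557.00

First $60,000 at 36% = $21,600.00
Next $209,000 at 27% = $56,430.00
Next $157,000 at 23.5% = $36,895.00
Remaining $122,700 at 16% = $19,632.00
Fee: $21,600.00 + $56,430.00 + $36,895.00 + $19,632.00 = $134,557.00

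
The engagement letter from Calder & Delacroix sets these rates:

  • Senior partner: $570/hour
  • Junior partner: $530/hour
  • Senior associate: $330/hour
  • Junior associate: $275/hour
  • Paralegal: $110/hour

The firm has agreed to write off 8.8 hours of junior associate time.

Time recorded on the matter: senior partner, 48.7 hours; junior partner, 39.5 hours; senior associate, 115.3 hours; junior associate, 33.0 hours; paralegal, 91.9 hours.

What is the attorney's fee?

$103,507.00

Senior partner: 48.7 × $570 = $27,759.00
Junior partner: 39.5 × $530 = $20,935.00
Senior associate: 115.3 × $330 = $38,049.00
Junior associate: 33.0 × $275 = $9,075.00
Paralegal: 91.9 × $110 = $10,109.00
Subtotal: $105,927.00
Write-off: 8.8 × $275 = $2,420.00
Total: $105,927.00 − $2,420.00 = $103,507.00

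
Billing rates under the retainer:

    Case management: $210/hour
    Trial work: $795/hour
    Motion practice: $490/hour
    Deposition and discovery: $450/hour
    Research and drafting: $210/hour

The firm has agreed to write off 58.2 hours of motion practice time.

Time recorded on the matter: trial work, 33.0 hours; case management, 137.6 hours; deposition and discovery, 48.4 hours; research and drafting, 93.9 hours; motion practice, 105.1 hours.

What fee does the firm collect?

Case management: 137.6 × $210 = $28,896.00
Trial work: 33.0 × $795 = $26,235.00
Motion practice: 105.1 × $490 = $51,499.00
Deposition and discovery: 48.4 × $450 = $21,780.00
Research and drafting: 93.9 × $210 = $19,719.00
Subtotal: $148,129.00
Write-off: 58.2 × $490 = $28,518.00
Total: $148,129.00 − $28,518.00 = $119,611.00

$119,611.00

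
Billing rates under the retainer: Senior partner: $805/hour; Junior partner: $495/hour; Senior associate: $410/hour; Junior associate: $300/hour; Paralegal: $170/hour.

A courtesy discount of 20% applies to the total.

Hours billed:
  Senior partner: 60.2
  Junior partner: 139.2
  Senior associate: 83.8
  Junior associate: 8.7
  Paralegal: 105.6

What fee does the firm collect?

$137,828.00

Senior partner: 60.2 × $805 = $48,461.00
Junior partner: 139.2 × $495 = $68,904.00
Senior associate: 83.8 × $410 = $34,358.00
Junior associate: 8.7 × $300 = $2,610.00
Paralegal: 105.6 × $170 = $17,952.00
Subtotal: $172,285.00
Less 20% discount: −$34,457.00
Total: $172,285.00 − $34,457.00 = $137,828.00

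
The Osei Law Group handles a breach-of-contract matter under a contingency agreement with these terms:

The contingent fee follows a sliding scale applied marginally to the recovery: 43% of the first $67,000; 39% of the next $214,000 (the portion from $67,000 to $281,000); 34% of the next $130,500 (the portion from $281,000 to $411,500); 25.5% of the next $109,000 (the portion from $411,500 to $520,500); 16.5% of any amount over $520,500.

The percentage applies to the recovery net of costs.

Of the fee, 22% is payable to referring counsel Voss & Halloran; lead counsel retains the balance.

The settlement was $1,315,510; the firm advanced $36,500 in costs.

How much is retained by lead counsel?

$241,479.54

Fee base (net of costs): $1,315,510 − $36,500 = $1,279,010
First $67,000 at 43% = $28,810.00
Next $214,000 at 39% = $83,460.00
Next $130,500 at 34% = $44,370.00
Next $109,000 at 25.5% = $27,795.00
Remaining $758,510 at 16.5% = $125,154.15
Fee: $28,810.00 + $83,460.00 + $44,370.00 + $27,795.00 + $125,154.15 = $309,589.15
Referral share: 22% of $309,589.15 = $68,109.61; lead counsel retains $309,589.15 − $68,109.61 = $241,479.54.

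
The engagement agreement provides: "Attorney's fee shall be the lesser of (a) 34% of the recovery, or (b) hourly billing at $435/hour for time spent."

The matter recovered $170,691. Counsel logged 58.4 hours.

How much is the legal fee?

(a) 34% of $170,691 = $58,034.94
(b) 58.4 × $435 = $25,404.00
The lesser is (b): $25,404.00.

$25,404.00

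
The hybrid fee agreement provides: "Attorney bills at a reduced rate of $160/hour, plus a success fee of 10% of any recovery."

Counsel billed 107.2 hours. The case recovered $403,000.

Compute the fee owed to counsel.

Hourly: 107.2 × $160 = $17,152.00
Success fee: 10% of $403,000 = $40,300.00
Total: $17,152.00 + $40,300.00 = $57,452.00

$57,452.00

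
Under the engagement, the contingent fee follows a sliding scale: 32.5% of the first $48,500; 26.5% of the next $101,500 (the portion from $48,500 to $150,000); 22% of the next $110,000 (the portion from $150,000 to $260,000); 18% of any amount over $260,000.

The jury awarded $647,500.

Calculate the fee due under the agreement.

$136,610.00

First $48,500 at 32.5% = $15,762.50
Next $101,500 at 26.5% = $26,897.50
Next $110,000 at 22% = $24,200.00
Remaining $387,500 at 18% = $69,750.00
Fee: $15,762.50 + $26,897.50 + $24,200.00 + $69,750.00 = $136,610.00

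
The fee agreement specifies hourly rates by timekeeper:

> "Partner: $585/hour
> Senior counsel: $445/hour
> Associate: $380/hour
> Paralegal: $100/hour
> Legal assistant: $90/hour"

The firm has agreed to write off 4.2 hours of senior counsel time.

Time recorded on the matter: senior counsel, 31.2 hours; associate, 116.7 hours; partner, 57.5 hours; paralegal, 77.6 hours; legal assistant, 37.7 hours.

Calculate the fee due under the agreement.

$101,151.50

Partner: 57.5 × $585 = $33,637.50
Senior counsel: 31.2 × $445 = $13,884.00
Associate: 116.7 × $380 = $44,346.00
Paralegal: 77.6 × $100 = $7,760.00
Legal assistant: 37.7 × $90 = $3,393.00
Subtotal: $103,020.50
Write-off: 4.2 × $445 = $1,869.00
Total: $103,020.50 − $1,869.00 = $101,151.50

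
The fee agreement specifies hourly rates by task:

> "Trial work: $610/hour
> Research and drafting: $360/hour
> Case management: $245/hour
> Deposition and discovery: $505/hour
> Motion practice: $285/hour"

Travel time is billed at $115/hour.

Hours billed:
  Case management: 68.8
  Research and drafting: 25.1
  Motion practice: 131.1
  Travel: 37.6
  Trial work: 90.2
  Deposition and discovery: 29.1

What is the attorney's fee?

$137,297.00

Trial work: 90.2 × $610 = $55,022.00
Research and drafting: 25.1 × $360 = $9,036.00
Case management: 68.8 × $245 = $16,856.00
Deposition and discovery: 29.1 × $505 = $14,695.50
Motion practice: 131.1 × $285 = $37,363.50
Subtotal: $55,022.00 + $9,036.00 + $16,856.00 + $14,695.50 + $37,363.50 = $132,973.00
Travel: 37.6 × $115 = $4,324.00
Total: $132,973.00 + $4,324.00 = $137,297.00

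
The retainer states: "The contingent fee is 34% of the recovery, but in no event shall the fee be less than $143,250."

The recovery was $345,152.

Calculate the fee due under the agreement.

34% of $345,152 = $117,351.68
That is below the $143,250 minimum, so the minimum applies.

$143,250.00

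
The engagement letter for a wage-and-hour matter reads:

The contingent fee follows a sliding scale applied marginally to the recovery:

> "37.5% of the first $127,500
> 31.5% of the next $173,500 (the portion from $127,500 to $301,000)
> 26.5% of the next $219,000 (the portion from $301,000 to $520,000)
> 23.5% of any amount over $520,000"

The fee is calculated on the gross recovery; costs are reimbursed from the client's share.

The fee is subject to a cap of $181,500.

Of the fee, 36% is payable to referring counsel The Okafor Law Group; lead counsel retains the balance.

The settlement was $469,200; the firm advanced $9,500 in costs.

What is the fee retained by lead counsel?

$94,104.32

Fee base is the gross recovery, $469,200; costs are reimbursed separately.
First $127,500 at 37.5% = $47,812.50
Next $173,500 at 31.5% = $54,652.50
Remaining $168,200 at 26.5% = $44,573.00
Fee: $47,812.50 + $54,652.50 + $44,573.00 = $147,038.00
$147,038.00 is under the $181,500 cap.
Referral share: 36% of $147,038.00 = $52,933.68; lead counsel retains $147,038.00 − $52,933.68 = $94,104.32.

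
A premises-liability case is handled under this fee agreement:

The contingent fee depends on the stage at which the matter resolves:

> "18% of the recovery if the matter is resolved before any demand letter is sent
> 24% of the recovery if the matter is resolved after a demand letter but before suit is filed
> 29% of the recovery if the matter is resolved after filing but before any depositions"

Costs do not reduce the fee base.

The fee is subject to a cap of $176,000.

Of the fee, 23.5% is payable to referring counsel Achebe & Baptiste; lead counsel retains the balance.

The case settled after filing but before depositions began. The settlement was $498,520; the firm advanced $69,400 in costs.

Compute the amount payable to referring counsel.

Fee base is the gross recovery, $498,520; costs are reimbursed separately.
The matter settled after filing but before depositions began, so the 29% rate applies.
$498,520 × 29% = $144,570.80
$144,570.80 is under the $176,000 cap.
Referral share: 23.5% of $144,570.80 = $33,974.14; lead counsel retains $144,570.80 − $33,974.14 = $110,596.66.

$33,974.14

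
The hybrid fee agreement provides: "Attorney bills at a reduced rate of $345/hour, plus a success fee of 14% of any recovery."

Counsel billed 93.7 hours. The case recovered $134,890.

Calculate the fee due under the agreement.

Hourly: 93.7 × $345 = $32,326.50
Success fee: 14% of $134,890 = $18,884.60
Total: $32,326.50 + $18,884.60 = $51,211.10

$51,211.10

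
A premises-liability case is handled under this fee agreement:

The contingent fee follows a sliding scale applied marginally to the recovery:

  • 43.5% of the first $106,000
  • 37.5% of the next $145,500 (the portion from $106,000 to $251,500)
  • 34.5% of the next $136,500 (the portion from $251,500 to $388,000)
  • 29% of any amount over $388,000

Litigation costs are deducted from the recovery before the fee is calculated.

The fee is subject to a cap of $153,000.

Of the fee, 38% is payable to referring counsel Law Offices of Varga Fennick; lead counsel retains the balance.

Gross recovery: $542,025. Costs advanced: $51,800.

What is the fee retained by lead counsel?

Fee base (net of costs): $542,025 − $51,800 = $490,225
First $106,000 at 43.5% = $46,110.00
Next $145,500 at 37.5% = $54,562.50
Next $136,500 at 34.5% = $47,092.50
Remaining $102,225 at 29% = $29,645.25
Fee: $46,110.00 + $54,562.50 + $47,092.50 + $29,645.25 = $177,410.25
$177,410.25 exceeds the $153,000 cap, so the fee is capped at $153,000.00.
Referral share: 38% of $153,000.00 = $58,140.00; lead counsel retains $153,000.00 − $58,140.00 = $94,860.00.

$94,860.00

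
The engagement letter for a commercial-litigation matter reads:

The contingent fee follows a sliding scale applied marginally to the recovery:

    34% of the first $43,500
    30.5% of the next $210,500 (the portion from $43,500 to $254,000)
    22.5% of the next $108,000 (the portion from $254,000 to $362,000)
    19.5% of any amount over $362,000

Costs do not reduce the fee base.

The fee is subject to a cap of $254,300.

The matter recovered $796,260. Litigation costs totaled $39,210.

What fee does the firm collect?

Fee base is the gross recovery, $796,260; costs are reimbursed separately.
First $43,500 at 34% = $14,790.00
Next $210,500 at 30.5% = $64,202.50
Next $108,000 at 22.5% = $24,300.00
Remaining $434,260 at 19.5% = $84,680.70
Fee: $14,790.00 + $64,202.50 + $24,300.00 + $84,680.70 = $187,973.20
$187,973.20 is under the $254,300 cap.

$187,973.20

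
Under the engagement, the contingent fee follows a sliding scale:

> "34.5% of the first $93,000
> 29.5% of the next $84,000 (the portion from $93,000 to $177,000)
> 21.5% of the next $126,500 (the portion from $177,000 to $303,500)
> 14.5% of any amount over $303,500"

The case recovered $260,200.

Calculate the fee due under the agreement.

$74,753.00

First $93,000 at 34.5% = $32,085.00
Next $84,000 at 29.5% = $24,780.00
Remaining $83,200 at 21.5% = $17,888.00
Fee: $32,085.00 + $24,780.00 + $17,888.00 = $74,753.00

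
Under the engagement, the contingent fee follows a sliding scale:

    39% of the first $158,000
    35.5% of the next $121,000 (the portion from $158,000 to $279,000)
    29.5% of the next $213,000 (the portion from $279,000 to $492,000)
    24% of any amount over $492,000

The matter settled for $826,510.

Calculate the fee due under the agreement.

$247,692.40

First $158,000 at 39% = $61,620.00
Next $121,000 at 35.5% = $42,955.00
Next $213,000 at 29.5% = $62,835.00
Remaining $334,510 at 24% = $80,282.40
Fee: $61,620.00 + $42,955.00 + $62,835.00 + $80,282.40 = $247,692.40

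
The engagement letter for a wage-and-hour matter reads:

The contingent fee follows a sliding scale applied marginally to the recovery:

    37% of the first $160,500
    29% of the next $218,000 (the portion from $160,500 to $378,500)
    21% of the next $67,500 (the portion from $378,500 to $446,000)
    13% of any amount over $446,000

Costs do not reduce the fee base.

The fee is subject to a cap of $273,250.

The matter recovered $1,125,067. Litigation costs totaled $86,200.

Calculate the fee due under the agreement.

Fee base is the gross recovery, $1,125,067; costs are reimbursed separately.
First $160,500 at 37% = $59,385.00
Next $218,000 at 29% = $63,220.00
Next $67,500 at 21% = $14,175.00
Remaining $679,067 at 13% = $88,278.71
Fee: $59,385.00 + $63,220.00 + $14,175.00 + $88,278.71 = $225,058.71
$225,058.71 is under the $273,250 cap.

$225,058.71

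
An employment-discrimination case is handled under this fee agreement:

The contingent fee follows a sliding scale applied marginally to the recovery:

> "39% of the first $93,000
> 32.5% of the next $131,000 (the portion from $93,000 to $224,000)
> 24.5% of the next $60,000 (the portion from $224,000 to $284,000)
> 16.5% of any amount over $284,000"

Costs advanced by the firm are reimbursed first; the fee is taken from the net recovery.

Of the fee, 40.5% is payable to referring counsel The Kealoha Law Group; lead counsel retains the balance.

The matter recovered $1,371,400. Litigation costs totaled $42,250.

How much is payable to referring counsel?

Fee base (net of costs): $1,371,400 − $42,250 = $1,329,150
First $93,000 at 39% = $36,270.00
Next $131,000 at 32.5% = $42,575.00
Next $60,000 at 24.5% = $14,700.00
Remaining $1,045,150 at 16.5% = $172,449.75
Fee: $36,270.00 + $42,575.00 + $14,700.00 + $172,449.75 = $265,994.75
Referral share: 40.5% of $265,994.75 = $107,727.87; lead counsel retains $265,994.75 − $107,727.87 = $158,266.88.

$107,727.87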